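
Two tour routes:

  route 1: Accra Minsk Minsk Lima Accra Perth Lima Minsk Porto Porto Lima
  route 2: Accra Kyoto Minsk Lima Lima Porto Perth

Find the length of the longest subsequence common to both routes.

One common subsequence of length 5: Accra at route 1[1]=route 2[1], Minsk at route 1[3]=route 2[3], Lima at route 1[4]=route 2[4], Lima at route 1[7]=route 2[5], Porto at route 1[9]=route 2[6]. Since dp[11][7] = 5, nothing longer is possible.

5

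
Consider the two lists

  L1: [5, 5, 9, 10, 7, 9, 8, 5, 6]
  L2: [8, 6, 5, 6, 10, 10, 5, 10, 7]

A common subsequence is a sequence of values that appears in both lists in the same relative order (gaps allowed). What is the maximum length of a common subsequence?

Let dp[i][j] be the LCS length of the first i values of L1 and the first j values of L2. dp[i][j] = dp[i-1][j-1]+1 when the i-th and j-th values match, else max(dp[i-1][j], dp[i][j-1]).
    ·  8  6  5  6 10 10  5 10  7
 ·  0  0  0  0  0  0  0  0  0  0
 5  0  0  0  1  1  1  1  1  1  1
 5  0  0  0  1  1  1  1  2  2  2
 9  0  0  0  1  1  1  1  2  2  2
10  0  0  0  1  1  2  2  2  3  3
 7  0  0  0  1  1  2  2  2  3  4
 9  0  0  0  1  1  2  2  2  3  4
 8  0  1  1  1  1  2  2  2  3  4
 5  0  1  1  2  2  2  2  3  3  4
 6  0  1  2  2  3  3  3  3  3  4
dp[9][9] = 4. One LCS (by backtracking along matches): 5, 5, 10, 7.

4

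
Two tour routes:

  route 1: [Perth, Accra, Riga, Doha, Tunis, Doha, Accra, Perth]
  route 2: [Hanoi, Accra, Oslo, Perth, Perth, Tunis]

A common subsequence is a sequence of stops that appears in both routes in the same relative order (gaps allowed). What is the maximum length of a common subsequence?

2

One common subsequence of length 2: Perth (route 1 #1, route 2 #5), then Tunis (route 1 #5, route 2 #6). The LCS DP gives dp[8][6] = 2, so this is optimal.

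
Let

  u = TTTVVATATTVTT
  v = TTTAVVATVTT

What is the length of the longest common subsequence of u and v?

Let dp[i][j] be the LCS length of the first i characters of u and the first j characters of v. dp[i][j] = dp[i-1][j-1]+1 when the i-th and j-th characters match, else max(dp[i-1][j], dp[i][j-1]).
    ·  T  T  T  A  V  V  A  T  V  T  T
 ·  0  0  0  0  0  0  0  0  0  0  0  0
 T  0  1  1  1  1  1  1  1  1  1  1  1
 T  0  1  2  2  2  2  2  2  2  2  2  2
 T  0  1  2  3  3  3  3  3  3  3  3  3
 V  0  1  2  3  3  4  4  4  4  4  4  4
 V  0  1  2  3  3  4  5  5  5  5  5  5
 A  0  1  2  3  4  4  5  6  6  6  6  6
 T  0  1  2  3  4  4  5  6  7  7  7  7
 A  0  1  2  3  4  4  5  6  7  7  7  7
 T  0  1  2  3  4  4  5  6  7  7  8  8
 T  0  1  2  3  4  4  5  6  7  7  8  9
 V  0  1  2  3  4  5  5  6  7  8  8  9
 T  0  1  2  3  4  5  5  6  7  8  9  9
 T  0  1  2  3  4  5  5  6  7  8  9 10
dp[13][11] = 10. One LCS (by backtracking along matches): TTTVVATVTT.

10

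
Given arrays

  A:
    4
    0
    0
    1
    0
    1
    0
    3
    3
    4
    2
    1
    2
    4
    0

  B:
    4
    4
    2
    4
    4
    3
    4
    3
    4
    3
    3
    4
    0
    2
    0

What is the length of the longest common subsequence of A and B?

6

Pick 4 at A[1]=B[9], then 3 at A[8]=B[10], then 3 at A[9]=B[11], then 4 at A[10]=B[12], then 2 at A[13]=B[14], then 0 at A[15]=B[15]; all 6 values appear in both, in order. dp[15][15] = 6 confirms this is the maximum.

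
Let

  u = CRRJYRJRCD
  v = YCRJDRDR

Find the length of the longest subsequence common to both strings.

5

Let dp[i][j] be the LCS length of the first i characters of u and the first j characters of v. dp[i][j] = dp[i-1][j-1]+1 when the i-th and j-th characters match, else max(dp[i-1][j], dp[i][j-1]).
    ·  Y  C  R  J  D  R  D  R
 ·  0  0  0  0  0  0  0  0  0
 C  0  0  1  1  1  1  1  1  1
 R  0  0  1  2  2  2  2  2  2
 R  0  0  1  2  2  2  3  3  3
 J  0  0  1  2  3  3  3  3  3
 Y  0  1  1  2  3  3  3  3  3
 R  0  1  1  2  3  3  4  4  4
 J  0  1  1  2  3  3  4  4  4
 R  0  1  1  2  3  3  4  4  5
 C  0  1  2  2  3  3  4  4  5
 D  0  1  2  2  3  4  4  5  5
dp[10][8] = 5. One LCS (by backtracking along matches): CRJRR.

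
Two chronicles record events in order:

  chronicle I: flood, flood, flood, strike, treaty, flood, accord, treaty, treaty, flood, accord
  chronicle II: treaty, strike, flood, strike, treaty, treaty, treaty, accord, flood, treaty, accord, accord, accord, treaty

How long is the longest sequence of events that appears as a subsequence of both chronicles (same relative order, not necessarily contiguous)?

7

Match flood [3,3]; then strike [4,4]; then treaty [5,5]; then treaty [8,6]; then treaty [9,7]; then flood [10,9]; then accord [11,13] — 7 events in the same relative order in both. dp[11][14] = 7 confirms this is the maximum.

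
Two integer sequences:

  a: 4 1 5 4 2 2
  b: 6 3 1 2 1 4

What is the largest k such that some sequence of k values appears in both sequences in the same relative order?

2

One common subsequence of length 2: 1 (a #2, b #5), then 4 (a #4, b #6). dp[6][6] = 2 confirms this is the maximum.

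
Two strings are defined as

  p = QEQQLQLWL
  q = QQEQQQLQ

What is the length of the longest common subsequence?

Taking Q at p[1]=q[2]; then E at p[2]=q[3]; then Q at p[3]=q[5]; then Q at p[4]=q[6]; then L at p[5]=q[7]; then Q at p[6]=q[8] gives a common subsequence of length 6. Since dp[9][8] = 6, nothing longer is possible.

6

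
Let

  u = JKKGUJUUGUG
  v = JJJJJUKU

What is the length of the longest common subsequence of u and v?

4

Pick J [1,4]; then J [6,5]; then U [7,6]; then U [10,8]; all 4 characters appear in both, in order. The LCS DP gives dp[11][8] = 4, so this is optimal.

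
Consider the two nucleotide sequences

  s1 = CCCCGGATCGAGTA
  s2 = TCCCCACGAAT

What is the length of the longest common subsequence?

One common subsequence of length 9: C (s1 #1, s2 #2); then C (s1 #2, s2 #3); then C (s1 #3, s2 #4); then C (s1 #4, s2 #5); then A (s1 #7, s2 #6); then C (s1 #9, s2 #7); then G (s1 #10, s2 #8); then A (s1 #11, s2 #10); then T (s1 #13, s2 #11). dp[14][11] = 9 confirms this is the maximum.

9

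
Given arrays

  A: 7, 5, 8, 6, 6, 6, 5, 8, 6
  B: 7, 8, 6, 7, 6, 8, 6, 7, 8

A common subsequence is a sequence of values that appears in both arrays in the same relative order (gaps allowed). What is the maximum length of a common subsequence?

Let dp[i][j] be the LCS length of the first i values of A and the first j values of B. dp[i][j] = dp[i-1][j-1]+1 when the i-th and j-th values match, else max(dp[i-1][j], dp[i][j-1]).
    ·  7  8  6  7  6  8  6  7  8
 ·  0  0  0  0  0  0  0  0  0  0
 7  0  1  1  1  1  1  1  1  1  1
 5  0  1  1  1  1  1  1  1  1  1
 8  0  1  2  2  2  2  2  2  2  2
 6  0  1  2  3  3  3  3  3  3  3
 6  0  1  2  3  3  4  4  4  4  4
 6  0  1  2  3  3  4  4  5  5  5
 5  0  1  2  3  3  4  4  5  5  5
 8  0  1  2  3  3  4  5  5  5  6
 6  0  1  2  3  3  4  5  6  6  6
dp[9][9] = 6. One LCS (by backtracking along matches): 7, 8, 6, 6, 6, 8.

6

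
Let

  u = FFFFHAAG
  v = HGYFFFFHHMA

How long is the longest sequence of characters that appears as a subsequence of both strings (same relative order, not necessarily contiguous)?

6

Pick F at u[1]=v[4]; then F at u[2]=v[5]; then F at u[3]=v[6]; then F at u[4]=v[7]; then H at u[5]=v[9]; then A at u[7]=v[11]; all 6 characters appear in both, in order. Since dp[8][11] = 6, nothing longer is possible.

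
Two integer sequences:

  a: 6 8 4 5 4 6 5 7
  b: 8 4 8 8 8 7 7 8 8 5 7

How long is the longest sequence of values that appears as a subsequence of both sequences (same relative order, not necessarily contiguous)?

Let dp[i][j] be the LCS length of the first i values of a and the first j values of b. dp[i][j] = dp[i-1][j-1]+1 when the i-th and j-th values match, else max(dp[i-1][j], dp[i][j-1]).
    ·  8  4  8  8  8  7  7  8  8  5  7
 ·  0  0  0  0  0  0  0  0  0  0  0  0
 6  0  0  0  0  0  0  0  0  0  0  0  0
 8  0  1  1  1  1  1  1  1  1  1  1  1
 4  0  1  2  2  2  2  2  2  2  2  2  2
 5  0  1  2  2  2  2  2  2  2  2  3  3
 4  0  1  2  2  2  2  2  2  2  2  3  3
 6  0  1  2  2  2  2  2  2  2  2  3  3
 5  0  1  2  2  2  2  2  2  2  2  3  3
 7  0  1  2  2  2  2  3  3  3  3  3  4
dp[8][11] = 4. One LCS (by backtracking along matches): 8, 4, 5, 7.

4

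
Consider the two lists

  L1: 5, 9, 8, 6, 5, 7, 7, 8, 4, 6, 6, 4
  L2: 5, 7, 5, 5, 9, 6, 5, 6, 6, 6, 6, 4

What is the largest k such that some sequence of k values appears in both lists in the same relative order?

Pick 5 (L1 #1, L2 #4), then 9 (L1 #2, L2 #5), then 6 (L1 #4, L2 #6), then 5 (L1 #5, L2 #7), then 6 (L1 #10, L2 #10), then 6 (L1 #11, L2 #11), then 4 (L1 #12, L2 #12); all 7 values appear in both, in order. dp[12][12] = 7 confirms this is the maximum.

7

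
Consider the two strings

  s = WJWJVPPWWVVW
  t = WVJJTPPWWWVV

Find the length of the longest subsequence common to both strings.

One common subsequence of length 9: W [1,1], J [2,3], J [4,4], P [6,6], P [7,7], W [8,9], W [9,10], V [10,11], V [11,12]. The LCS DP gives dp[12][12] = 9, so this is optimal.

9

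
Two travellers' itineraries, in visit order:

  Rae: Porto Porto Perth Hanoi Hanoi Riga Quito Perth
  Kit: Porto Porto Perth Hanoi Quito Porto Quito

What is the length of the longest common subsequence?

Pick Porto at Rae[1]=Kit[1] → Porto at Rae[2]=Kit[2] → Perth at Rae[3]=Kit[3] → Hanoi at Rae[4]=Kit[4] → Quito at Rae[7]=Kit[7]; all 5 stops appear in both, in order, and the DP table's final entry dp[8][7] is also 5, so no common subsequence is longer.

5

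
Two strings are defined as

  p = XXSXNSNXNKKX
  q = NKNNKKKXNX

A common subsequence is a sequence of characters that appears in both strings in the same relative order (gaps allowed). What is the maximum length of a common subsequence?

Taking N [5,1]; then N [7,3]; then N [9,4]; then K [10,6]; then K [11,7]; then X [12,10] gives a common subsequence of length 6. The LCS DP gives dp[12][10] = 6, so this is optimal.

6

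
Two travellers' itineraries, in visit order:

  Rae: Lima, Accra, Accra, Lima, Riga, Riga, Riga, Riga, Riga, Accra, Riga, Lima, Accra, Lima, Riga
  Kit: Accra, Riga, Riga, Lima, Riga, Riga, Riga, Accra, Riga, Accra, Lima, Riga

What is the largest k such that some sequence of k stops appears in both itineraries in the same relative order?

Match Accra at Rae[3]=Kit[1]; then Riga at Rae[5]=Kit[2]; then Riga at Rae[6]=Kit[3]; then Riga at Rae[7]=Kit[5]; then Riga at Rae[8]=Kit[6]; then Riga at Rae[9]=Kit[7]; then Accra at Rae[10]=Kit[8]; then Riga at Rae[11]=Kit[9]; then Accra at Rae[13]=Kit[10]; then Lima at Rae[14]=Kit[11]; then Riga at Rae[15]=Kit[12] — 11 stops in the same relative order in both. Since dp[15][12] = 11, nothing longer is possible.

11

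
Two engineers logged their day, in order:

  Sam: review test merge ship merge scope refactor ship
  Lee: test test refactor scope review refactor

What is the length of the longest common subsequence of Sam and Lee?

Match test [2,2], then scope [6,4], then refactor [7,6] — 3 tasks in the same relative order in both. Since dp[8][6] = 3, nothing longer is possible.

3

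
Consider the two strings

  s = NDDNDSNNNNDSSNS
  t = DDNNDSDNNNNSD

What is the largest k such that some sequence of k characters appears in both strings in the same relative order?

10

Taking D (s #2, t #1), then D (s #3, t #2), then N (s #4, t #4), then D (s #5, t #5), then S (s #6, t #6), then N (s #7, t #8), then N (s #8, t #9), then N (s #9, t #10), then N (s #10, t #11), then D (s #11, t #13) gives a common subsequence of length 10. The LCS DP gives dp[15][13] = 10, so this is optimal.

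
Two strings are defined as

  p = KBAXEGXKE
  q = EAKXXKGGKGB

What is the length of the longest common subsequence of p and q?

One common subsequence of length 4: K (p #1, q #3); then X (p #4, q #5); then G (p #6, q #8); then K (p #8, q #9). The LCS DP gives dp[9][11] = 4, so this is optimal.

4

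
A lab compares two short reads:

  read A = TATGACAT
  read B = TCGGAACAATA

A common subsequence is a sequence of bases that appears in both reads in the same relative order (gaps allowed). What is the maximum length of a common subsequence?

6

One common subsequence of length 6: T (read A #1, read B #1) → A (read A #2, read B #5) → A (read A #5, read B #6) → C (read A #6, read B #7) → A (read A #7, read B #9) → T (read A #8, read B #10), and the DP table's final entry dp[8][11] is also 6, so no common subsequence is longer.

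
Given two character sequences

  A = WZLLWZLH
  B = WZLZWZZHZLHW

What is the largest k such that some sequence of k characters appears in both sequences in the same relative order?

7

Taking W [1,1], then Z [2,2], then L [3,3], then W [5,5], then Z [6,9], then L [7,10], then H [8,11] gives a common subsequence of length 7. The LCS DP gives dp[8][12] = 7, so this is optimal.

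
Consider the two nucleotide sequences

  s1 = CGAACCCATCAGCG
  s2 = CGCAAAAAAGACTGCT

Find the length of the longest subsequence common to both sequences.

Pick C (s1 #1, s2 #1); then G (s1 #2, s2 #2); then A (s1 #3, s2 #6); then A (s1 #4, s2 #7); then A (s1 #8, s2 #8); then A (s1 #11, s2 #9); then G (s1 #12, s2 #10); then C (s1 #13, s2 #12); then G (s1 #14, s2 #14); all 9 bases appear in both, in order. Since dp[14][16] = 9, nothing longer is possible.

9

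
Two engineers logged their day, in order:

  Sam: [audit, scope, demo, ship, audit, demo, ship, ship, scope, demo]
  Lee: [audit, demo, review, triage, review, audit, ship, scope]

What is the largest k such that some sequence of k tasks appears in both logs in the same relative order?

5

Match audit (Sam #1, Lee #1), then demo (Sam #3, Lee #2), then audit (Sam #5, Lee #6), then ship (Sam #8, Lee #7), then scope (Sam #9, Lee #8) — 5 tasks in the same relative order in both. The LCS DP gives dp[10][8] = 5, so this is optimal.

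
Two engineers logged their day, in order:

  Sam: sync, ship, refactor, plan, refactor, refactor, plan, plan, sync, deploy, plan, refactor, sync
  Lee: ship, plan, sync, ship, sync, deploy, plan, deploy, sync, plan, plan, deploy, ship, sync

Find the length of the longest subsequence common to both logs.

7

Match sync at Sam[1]=Lee[3], then ship at Sam[2]=Lee[4], then plan at Sam[4]=Lee[7], then plan at Sam[7]=Lee[10], then plan at Sam[8]=Lee[11], then deploy at Sam[10]=Lee[12], then sync at Sam[13]=Lee[14] — 7 tasks in the same relative order in both, and the DP table's final entry dp[13][14] is also 7, so no common subsequence is longer.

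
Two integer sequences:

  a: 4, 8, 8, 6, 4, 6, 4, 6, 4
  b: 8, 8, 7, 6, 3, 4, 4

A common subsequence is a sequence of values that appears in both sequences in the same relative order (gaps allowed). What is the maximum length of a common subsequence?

Let dp[i][j] be the LCS length of the first i values of a and the first j values of b. dp[i][j] = dp[i-1][j-1]+1 when the i-th and j-th values match, else max(dp[i-1][j], dp[i][j-1]).
    ·  8  8  7  6  3  4  4
 ·  0  0  0  0  0  0  0  0
 4  0  0  0  0  0  0  1  1
 8  0  1  1  1  1  1  1  1
 8  0  1  2  2  2  2  2  2
 6  0  1  2  2  3  3  3  3
 4  0  1  2  2  3  3  4  4
 6  0  1  2  2  3  3  4  4
 4  0  1  2  2  3  3  4  5
 6  0  1  2  2  3  3  4  5
 4  0  1  2  2  3  3  4  5
dp[9][7] = 5. One LCS (by backtracking along matches): 8, 8, 6, 4, 4.

5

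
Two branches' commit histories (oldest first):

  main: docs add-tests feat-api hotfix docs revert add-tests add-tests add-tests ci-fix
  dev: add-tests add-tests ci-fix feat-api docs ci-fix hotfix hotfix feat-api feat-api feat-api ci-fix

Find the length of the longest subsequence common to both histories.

4

One common subsequence of length 4: add-tests at main[2]=dev[2]; then feat-api at main[3]=dev[4]; then hotfix at main[4]=dev[8]; then ci-fix at main[10]=dev[12]. Since dp[10][12] = 4, nothing longer is possible.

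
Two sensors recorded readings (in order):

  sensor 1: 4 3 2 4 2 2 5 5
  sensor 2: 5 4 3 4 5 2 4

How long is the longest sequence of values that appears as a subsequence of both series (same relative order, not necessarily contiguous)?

4

Let dp[i][j] be the LCS length of the first i values of sensor 1 and the first j values of sensor 2. dp[i][j] = dp[i-1][j-1]+1 when the i-th and j-th values match, else max(dp[i-1][j], dp[i][j-1]).
    ·  5  4  3  4  5  2  4
 ·  0  0  0  0  0  0  0  0
 4  0  0  1  1  1  1  1  1
 3  0  0  1  2  2  2  2  2
 2  0  0  1  2  2  2  3  3
 4  0  0  1  2  3  3  3  4
 2  0  0  1  2  3  3  4  4
 2  0  0  1  2  3  3  4  4
 5  0  1  1  2  3  4  4  4
 5  0  1  1  2  3  4  4  4
dp[8][7] = 4. One LCS (by backtracking along matches): 4, 3, 2, 4.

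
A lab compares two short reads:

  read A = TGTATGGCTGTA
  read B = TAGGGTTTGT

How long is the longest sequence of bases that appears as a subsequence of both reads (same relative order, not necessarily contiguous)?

7

Let dp[i][j] be the LCS length of the first i bases of read A and the first j bases of read B. dp[i][j] = dp[i-1][j-1]+1 when the i-th and j-th bases match, else max(dp[i-1][j], dp[i][j-1]).
    ·  T  A  G  G  G  T  T  T  G  T
 ·  0  0  0  0  0  0  0  0  0  0  0
 T  0  1  1  1  1  1  1  1  1  1  1
 G  0  1  1  2  2  2  2  2  2  2  2
 T  0  1  1  2  2  2  3  3  3  3  3
 A  0  1  2  2  2  2  3  3  3  3  3
 T  0  1  2  2  2  2  3  4  4  4  4
 G  0  1  2  3  3  3  3  4  4  5  5
 G  0  1  2  3  4  4  4  4  4  5  5
 C  0  1  2  3  4  4  4  4  4  5  5
 T  0  1  2  3  4  4  5  5  5  5  6
 G  0  1  2  3  4  5  5  5  5  6  6
 T  0  1  2  3  4  5  6  6  6  6  7
 A  0  1  2  3  4  5  6  6  6  6  7
dp[12][10] = 7. One LCS (by backtracking along matches): TGTTTGT.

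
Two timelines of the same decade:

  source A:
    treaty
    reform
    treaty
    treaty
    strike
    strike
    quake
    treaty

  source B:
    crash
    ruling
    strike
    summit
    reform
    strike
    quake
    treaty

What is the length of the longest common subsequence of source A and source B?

4

Taking reform [2,5]; then strike [6,6]; then quake [7,7]; then treaty [8,8] gives a common subsequence of length 4. dp[8][8] = 4 confirms this is the maximum.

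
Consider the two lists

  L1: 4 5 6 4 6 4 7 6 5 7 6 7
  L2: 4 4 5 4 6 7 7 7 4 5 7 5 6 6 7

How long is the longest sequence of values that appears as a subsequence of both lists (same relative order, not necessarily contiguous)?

9

Match 4 [1,2]; then 5 [2,3]; then 4 [4,4]; then 6 [5,5]; then 4 [6,9]; then 7 [7,11]; then 6 [8,13]; then 6 [11,14]; then 7 [12,15] — 9 values in the same relative order in both, and the DP table's final entry dp[12][15] is also 9, so no common subsequence is longer.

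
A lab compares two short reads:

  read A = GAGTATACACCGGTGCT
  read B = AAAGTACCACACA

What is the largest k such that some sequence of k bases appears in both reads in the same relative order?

Match A at read A[2]=read B[3] → G at read A[3]=read B[4] → T at read A[4]=read B[5] → A at read A[5]=read B[6] → A at read A[7]=read B[9] → C at read A[8]=read B[10] → A at read A[9]=read B[11] → C at read A[10]=read B[12] — 8 bases in the same relative order in both, and the DP table's final entry dp[17][13] is also 8, so no common subsequence is longer.

8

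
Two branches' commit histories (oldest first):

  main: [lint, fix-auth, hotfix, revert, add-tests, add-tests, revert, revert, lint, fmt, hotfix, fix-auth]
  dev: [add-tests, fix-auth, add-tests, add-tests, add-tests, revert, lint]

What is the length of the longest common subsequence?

One common subsequence of length 5: fix-auth [2,2] → add-tests [5,4] → add-tests [6,5] → revert [8,6] → lint [9,7]. The LCS DP gives dp[12][7] = 5, so this is optimal.

5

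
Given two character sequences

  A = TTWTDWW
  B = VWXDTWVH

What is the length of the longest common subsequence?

3

Match W [3,2]; then T [4,5]; then W [6,6] — 3 characters in the same relative order in both, and the DP table's final entry dp[7][8] is also 3, so no common subsequence is longer.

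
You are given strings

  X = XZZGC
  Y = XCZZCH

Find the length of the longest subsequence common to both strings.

4

Match X (X #1, Y #1), then Z (X #2, Y #3), then Z (X #3, Y #4), then C (X #5, Y #5) — 4 characters in the same relative order in both, and the DP table's final entry dp[5][6] is also 4, so no common subsequence is longer.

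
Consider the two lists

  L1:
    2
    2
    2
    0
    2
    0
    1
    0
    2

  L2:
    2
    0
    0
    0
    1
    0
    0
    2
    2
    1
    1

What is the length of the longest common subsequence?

6

One common subsequence of length 6: 2 (L1 #1, L2 #1); then 0 (L1 #4, L2 #3); then 0 (L1 #6, L2 #4); then 1 (L1 #7, L2 #5); then 0 (L1 #8, L2 #7); then 2 (L1 #9, L2 #9). Since dp[9][11] = 6, nothing longer is possible.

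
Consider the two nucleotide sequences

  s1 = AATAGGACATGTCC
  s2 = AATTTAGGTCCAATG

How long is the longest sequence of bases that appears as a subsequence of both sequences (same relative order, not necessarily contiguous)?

10

One common subsequence of length 10: A [1,1]; then A [2,2]; then T [3,5]; then A [4,6]; then G [5,7]; then G [6,8]; then A [7,12]; then A [9,13]; then T [10,14]; then G [11,15]. Since dp[14][15] = 10, nothing longer is possible.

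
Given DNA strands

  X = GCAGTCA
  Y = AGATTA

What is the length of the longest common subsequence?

4

Let dp[i][j] be the LCS length of the first i bases of X and the first j bases of Y. dp[i][j] = dp[i-1][j-1]+1 when the i-th and j-th bases match, else max(dp[i-1][j], dp[i][j-1]).
    ·  A  G  A  T  T  A
 ·  0  0  0  0  0  0  0
 G  0  0  1  1  1  1  1
 C  0  0  1  1  1  1  1
 A  0  1  1  2  2  2  2
 G  0  1  2  2  2  2  2
 T  0  1  2  2  3  3  3
 C  0  1  2  2  3  3  3
 A  0  1  2  3  3  3  4
dp[7][6] = 4. One LCS (by backtracking along matches): GATA.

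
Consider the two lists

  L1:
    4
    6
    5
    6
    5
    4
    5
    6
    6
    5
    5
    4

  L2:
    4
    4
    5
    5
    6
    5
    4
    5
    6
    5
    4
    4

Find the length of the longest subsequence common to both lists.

9

Pick 4 at L1[1]=L2[2], 5 at L1[3]=L2[4], 6 at L1[4]=L2[5], 5 at L1[5]=L2[6], 4 at L1[6]=L2[7], 5 at L1[7]=L2[8], 6 at L1[9]=L2[9], 5 at L1[10]=L2[10], 4 at L1[12]=L2[12]; all 9 values appear in both, in order, and the DP table's final entry dp[12][12] is also 9, so no common subsequence is longer.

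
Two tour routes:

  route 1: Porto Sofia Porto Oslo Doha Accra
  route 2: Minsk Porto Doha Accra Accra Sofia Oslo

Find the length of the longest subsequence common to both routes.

3

Match Porto [1,2], Sofia [2,6], Oslo [4,7] — 3 stops in the same relative order in both. The LCS DP gives dp[6][7] = 3, so this is optimal.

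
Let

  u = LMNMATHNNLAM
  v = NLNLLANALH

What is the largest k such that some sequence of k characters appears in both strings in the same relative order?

5

Pick L (u #1, v #2), then N (u #3, v #3), then A (u #5, v #6), then N (u #8, v #7), then L (u #10, v #9); all 5 characters appear in both, in order. Since dp[12][10] = 5, nothing longer is possible.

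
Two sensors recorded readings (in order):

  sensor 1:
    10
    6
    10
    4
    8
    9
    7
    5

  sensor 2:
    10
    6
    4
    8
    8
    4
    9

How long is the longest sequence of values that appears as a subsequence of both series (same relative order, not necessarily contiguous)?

Pick 10 at sensor 1[1]=sensor 2[1], 6 at sensor 1[2]=sensor 2[2], 4 at sensor 1[4]=sensor 2[3], 8 at sensor 1[5]=sensor 2[5], 9 at sensor 1[6]=sensor 2[7]; all 5 values appear in both, in order. The LCS DP gives dp[8][7] = 5, so this is optimal.

5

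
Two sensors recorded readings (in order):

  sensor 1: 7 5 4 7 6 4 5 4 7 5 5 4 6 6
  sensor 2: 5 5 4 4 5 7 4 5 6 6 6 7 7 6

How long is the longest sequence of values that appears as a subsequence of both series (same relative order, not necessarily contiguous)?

Taking 5 at sensor 1[2]=sensor 2[2] → 4 at sensor 1[3]=sensor 2[3] → 4 at sensor 1[6]=sensor 2[4] → 5 at sensor 1[7]=sensor 2[5] → 4 at sensor 1[8]=sensor 2[7] → 5 at sensor 1[10]=sensor 2[8] → 6 at sensor 1[13]=sensor 2[11] → 6 at sensor 1[14]=sensor 2[14] gives a common subsequence of length 8. dp[14][14] = 8 confirms this is the maximum.

8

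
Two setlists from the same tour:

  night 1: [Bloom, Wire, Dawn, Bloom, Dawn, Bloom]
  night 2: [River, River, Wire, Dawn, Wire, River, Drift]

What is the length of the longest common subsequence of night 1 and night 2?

2

One common subsequence of length 2: Wire at night 1[2]=night 2[3], then Dawn at night 1[3]=night 2[4], and the DP table's final entry dp[6][7] is also 2, so no common subsequence is longer.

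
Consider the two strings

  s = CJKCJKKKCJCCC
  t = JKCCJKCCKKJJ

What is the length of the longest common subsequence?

Match J at s[2]=t[1] → K at s[3]=t[2] → C at s[4]=t[4] → J at s[5]=t[5] → K at s[6]=t[6] → K at s[7]=t[9] → K at s[8]=t[10] → J at s[10]=t[12] — 8 characters in the same relative order in both, and the DP table's final entry dp[13][12] is also 8, so no common subsequence is longer.

8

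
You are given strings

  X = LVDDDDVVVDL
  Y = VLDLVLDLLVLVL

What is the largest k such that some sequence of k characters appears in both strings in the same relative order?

Match L at X[1]=Y[4]; then V at X[2]=Y[5]; then D at X[3]=Y[7]; then V at X[7]=Y[10]; then V at X[9]=Y[12]; then L at X[11]=Y[13] — 6 characters in the same relative order in both. The LCS DP gives dp[11][13] = 6, so this is optimal.

6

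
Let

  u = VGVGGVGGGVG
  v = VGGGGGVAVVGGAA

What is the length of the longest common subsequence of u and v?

One common subsequence of length 8: V [1,1]; then G [2,2]; then G [4,3]; then G [5,4]; then G [7,5]; then G [8,6]; then G [9,11]; then G [11,12]. Since dp[11][14] = 8, nothing longer is possible.

8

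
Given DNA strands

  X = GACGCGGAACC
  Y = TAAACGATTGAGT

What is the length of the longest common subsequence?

Let dp[i][j] be the LCS length of the first i bases of X and the first j bases of Y. dp[i][j] = dp[i-1][j-1]+1 when the i-th and j-th bases match, else max(dp[i-1][j], dp[i][j-1]).
    ·  T  A  A  A  C  G  A  T  T  G  A  G  T
 ·  0  0  0  0  0  0  0  0  0  0  0  0  0  0
 G  0  0  0  0  0  0  1  1  1  1  1  1  1  1
 A  0  0  1  1  1  1  1  2  2  2  2  2  2  2
 C  0  0  1  1  1  2  2  2  2  2  2  2  2  2
 G  0  0  1  1  1  2  3  3  3  3  3  3  3  3
 C  0  0  1  1  1  2  3  3  3  3  3  3  3  3
 G  0  0  1  1  1  2  3  3  3  3  4  4  4  4
 G  0  0  1  1  1  2  3  3  3  3  4  4  5  5
 A  0  0  1  2  2  2  3  4  4  4  4  5  5  5
 A  0  0  1  2  3  3  3  4  4  4  4  5  5  5
 C  0  0  1  2  3  4  4  4  4  4  4  5  5  5
 C  0  0  1  2  3  4  4  4  4  4  4  5  5  5
dp[11][13] = 5. One LCS (by backtracking along matches): ACGGG.

5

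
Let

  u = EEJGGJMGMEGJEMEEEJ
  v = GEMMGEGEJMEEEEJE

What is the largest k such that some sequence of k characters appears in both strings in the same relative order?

11

Taking E at u[1]=v[2]; then M at u[7]=v[4]; then G at u[8]=v[5]; then E at u[10]=v[6]; then G at u[11]=v[7]; then J at u[12]=v[9]; then E at u[13]=v[11]; then E at u[15]=v[12]; then E at u[16]=v[13]; then E at u[17]=v[14]; then J at u[18]=v[15] gives a common subsequence of length 11, and the DP table's final entry dp[18][16] is also 11, so no common subsequence is longer.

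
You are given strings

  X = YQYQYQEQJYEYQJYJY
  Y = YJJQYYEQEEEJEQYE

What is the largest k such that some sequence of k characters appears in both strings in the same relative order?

One common subsequence of length 10: Y at X[1]=Y[1], Q at X[2]=Y[4], Y at X[3]=Y[5], Y at X[5]=Y[6], Q at X[6]=Y[8], E at X[7]=Y[11], J at X[9]=Y[12], E at X[11]=Y[13], Q at X[13]=Y[14], Y at X[15]=Y[15]. The LCS DP gives dp[17][16] = 10, so this is optimal.

10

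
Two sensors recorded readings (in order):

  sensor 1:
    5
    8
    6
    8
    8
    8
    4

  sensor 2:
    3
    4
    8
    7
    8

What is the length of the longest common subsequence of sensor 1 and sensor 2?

2

Let dp[i][j] be the LCS length of the first i values of sensor 1 and the first j values of sensor 2. dp[i][j] = dp[i-1][j-1]+1 when the i-th and j-th values match, else max(dp[i-1][j], dp[i][j-1]).
    ·  3  4  8  7  8
 ·  0  0  0  0  0  0
 5  0  0  0  0  0  0
 8  0  0  0  1  1  1
 6  0  0  0  1  1  1
 8  0  0  0  1  1  2
 8  0  0  0  1  1  2
 8  0  0  0  1  1  2
 4  0  0  1  1  1  2
dp[7][5] = 2. One LCS (by backtracking along matches): 8, 8.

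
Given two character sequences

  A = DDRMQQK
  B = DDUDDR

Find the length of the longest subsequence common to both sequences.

3

One common subsequence of length 3: D [1,4], then D [2,5], then R [3,6]. Since dp[7][6] = 3, nothing longer is possible.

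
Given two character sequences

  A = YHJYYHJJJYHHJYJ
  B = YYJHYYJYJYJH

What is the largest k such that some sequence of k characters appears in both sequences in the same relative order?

9

Taking Y (A #1, B #2) → H (A #2, B #4) → Y (A #4, B #5) → Y (A #5, B #6) → J (A #9, B #7) → Y (A #10, B #8) → J (A #13, B #9) → Y (A #14, B #10) → J (A #15, B #11) gives a common subsequence of length 9. Since dp[15][12] = 9, nothing longer is possible.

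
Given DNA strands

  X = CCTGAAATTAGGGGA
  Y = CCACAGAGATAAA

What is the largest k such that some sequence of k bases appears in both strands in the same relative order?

Taking C at X[1]=Y[2], then C at X[2]=Y[4], then G at X[4]=Y[6], then A at X[5]=Y[7], then A at X[6]=Y[9], then A at X[7]=Y[11], then A at X[10]=Y[12], then A at X[15]=Y[13] gives a common subsequence of length 8. Since dp[15][13] = 8, nothing longer is possible.

8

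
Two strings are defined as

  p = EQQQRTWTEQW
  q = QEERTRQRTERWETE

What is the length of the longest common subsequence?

Match E [1,3] → Q [4,7] → R [5,8] → T [6,9] → W [7,12] → T [8,14] → E [9,15] — 7 characters in the same relative order in both. Since dp[11][15] = 7, nothing longer is possible.

7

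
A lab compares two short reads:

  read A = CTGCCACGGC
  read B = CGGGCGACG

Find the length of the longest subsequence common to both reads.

Let dp[i][j] be the LCS length of the first i bases of read A and the first j bases of read B. dp[i][j] = dp[i-1][j-1]+1 when the i-th and j-th bases match, else max(dp[i-1][j], dp[i][j-1]).
    ·  C  G  G  G  C  G  A  C  G
 ·  0  0  0  0  0  0  0  0  0  0
 C  0  1  1  1  1  1  1  1  1  1
 T  0  1  1  1  1  1  1  1  1  1
 G  0  1  2  2  2  2  2  2  2  2
 C  0  1  2  2  2  3  3  3  3  3
 C  0  1  2  2  2  3  3  3  4  4
 A  0  1  2  2  2  3  3  4  4  4
 C  0  1  2  2  2  3  3  4  5  5
 G  0  1  2  3  3  3  4  4  5  6
 G  0  1  2  3  4  4  4  4  5  6
 C  0  1  2  3  4  5  5  5  5  6
dp[10][9] = 6. One LCS (by backtracking along matches): CGCACG.

6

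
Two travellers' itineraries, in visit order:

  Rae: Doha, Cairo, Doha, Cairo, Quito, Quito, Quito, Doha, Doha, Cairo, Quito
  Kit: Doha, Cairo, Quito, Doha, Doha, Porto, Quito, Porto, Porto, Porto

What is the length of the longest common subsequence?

6

Taking Doha (Rae #3, Kit #1), Cairo (Rae #4, Kit #2), Quito (Rae #7, Kit #3), Doha (Rae #8, Kit #4), Doha (Rae #9, Kit #5), Quito (Rae #11, Kit #7) gives a common subsequence of length 6, and the DP table's final entry dp[11][10] is also 6, so no common subsequence is longer.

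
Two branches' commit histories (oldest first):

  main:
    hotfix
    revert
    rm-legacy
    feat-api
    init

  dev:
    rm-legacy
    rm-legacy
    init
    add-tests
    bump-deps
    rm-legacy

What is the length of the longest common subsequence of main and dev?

Pick rm-legacy at main[3]=dev[2], init at main[5]=dev[3]; all 2 commits appear in both, in order. dp[5][6] = 2 confirms this is the maximum.

2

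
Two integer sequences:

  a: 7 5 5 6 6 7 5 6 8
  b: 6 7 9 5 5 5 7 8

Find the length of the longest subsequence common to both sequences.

Let dp[i][j] be the LCS length of the first i values of a and the first j values of b. dp[i][j] = dp[i-1][j-1]+1 when the i-th and j-th values match, else max(dp[i-1][j], dp[i][j-1]).
    ·  6  7  9  5  5  5  7  8
 ·  0  0  0  0  0  0  0  0  0
 7  0  0  1  1  1  1  1  1  1
 5  0  0  1  1  2  2  2  2  2
 5  0  0  1  1  2  3  3  3  3
 6  0  1  1  1  2  3  3  3  3
 6  0  1  1  1  2  3  3  3  3
 7  0  1  2  2  2  3  3  4  4
 5  0  1  2  2  3  3  4  4  4
 6  0  1  2  2  3  3  4  4  4
 8  0  1  2  2  3  3  4  4  5
dp[9][8] = 5. One LCS (by backtracking along matches): 7, 5, 5, 7, 8.

5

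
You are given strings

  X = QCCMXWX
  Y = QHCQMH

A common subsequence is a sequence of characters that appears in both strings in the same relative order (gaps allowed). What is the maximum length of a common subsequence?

3

Taking Q [1,1]; then C [2,3]; then M [4,5] gives a common subsequence of length 3, and the DP table's final entry dp[7][6] is also 3, so no common subsequence is longer.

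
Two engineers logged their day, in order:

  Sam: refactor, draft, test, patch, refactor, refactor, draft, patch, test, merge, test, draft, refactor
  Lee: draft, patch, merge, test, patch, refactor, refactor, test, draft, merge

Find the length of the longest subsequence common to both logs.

Pick draft (Sam #2, Lee #1) → test (Sam #3, Lee #4) → patch (Sam #4, Lee #5) → refactor (Sam #5, Lee #6) → refactor (Sam #6, Lee #7) → draft (Sam #7, Lee #9) → merge (Sam #10, Lee #10); all 7 tasks appear in both, in order. dp[13][10] = 7 confirms this is the maximum.

7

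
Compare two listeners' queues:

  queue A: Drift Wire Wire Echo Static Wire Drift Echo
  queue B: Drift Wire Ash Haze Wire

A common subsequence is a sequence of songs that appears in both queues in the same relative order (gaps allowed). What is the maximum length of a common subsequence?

Match Drift at queue A[1]=queue B[1] → Wire at queue A[2]=queue B[2] → Wire at queue A[6]=queue B[5] — 3 songs in the same relative order in both. dp[8][5] = 3 confirms this is the maximum.

3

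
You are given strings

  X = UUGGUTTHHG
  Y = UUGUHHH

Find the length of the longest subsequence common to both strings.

Let dp[i][j] be the LCS length of the first i characters of X and the first j characters of Y. dp[i][j] = dp[i-1][j-1]+1 when the i-th and j-th characters match, else max(dp[i-1][j], dp[i][j-1]).
    ·  U  U  G  U  H  H  H
 ·  0  0  0  0  0  0  0  0
 U  0  1  1  1  1  1  1  1
 U  0  1  2  2  2  2  2  2
 G  0  1  2  3  3  3  3  3
 G  0  1  2  3  3  3  3  3
 U  0  1  2  3  4  4  4  4
 T  0  1  2  3  4  4  4  4
 T  0  1  2  3  4  4  4  4
 H  0  1  2  3  4  5  5  5
 H  0  1  2  3  4  5  6  6
 G  0  1  2  3  4  5  6  6
dp[10][7] = 6. One LCS (by backtracking along matches): UUGUHH.

6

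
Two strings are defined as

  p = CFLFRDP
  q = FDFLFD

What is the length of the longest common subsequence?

4

Pick F [2,3], L [3,4], F [4,5], D [6,6]; all 4 characters appear in both, in order. The LCS DP gives dp[7][6] = 4, so this is optimal.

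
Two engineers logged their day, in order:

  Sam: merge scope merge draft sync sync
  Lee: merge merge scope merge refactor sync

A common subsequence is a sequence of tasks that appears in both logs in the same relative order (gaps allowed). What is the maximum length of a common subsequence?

Match merge (Sam #1, Lee #2), then scope (Sam #2, Lee #3), then merge (Sam #3, Lee #4), then sync (Sam #6, Lee #6) — 4 tasks in the same relative order in both, and the DP table's final entry dp[6][6] is also 4, so no common subsequence is longer.

4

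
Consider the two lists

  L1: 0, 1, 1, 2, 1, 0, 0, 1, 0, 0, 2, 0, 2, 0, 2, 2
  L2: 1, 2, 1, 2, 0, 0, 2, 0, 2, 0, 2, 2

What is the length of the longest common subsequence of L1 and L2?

11

One common subsequence of length 11: 1 (L1 #2, L2 #1), then 1 (L1 #3, L2 #3), then 2 (L1 #4, L2 #4), then 0 (L1 #9, L2 #5), then 0 (L1 #10, L2 #6), then 2 (L1 #11, L2 #7), then 0 (L1 #12, L2 #8), then 2 (L1 #13, L2 #9), then 0 (L1 #14, L2 #10), then 2 (L1 #15, L2 #11), then 2 (L1 #16, L2 #12). Since dp[16][12] = 11, nothing longer is possible.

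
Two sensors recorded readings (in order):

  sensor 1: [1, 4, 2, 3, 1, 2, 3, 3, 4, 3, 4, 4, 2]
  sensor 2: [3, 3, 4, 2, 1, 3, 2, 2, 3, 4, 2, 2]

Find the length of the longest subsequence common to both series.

One common subsequence of length 7: 4 at sensor 1[2]=sensor 2[3], then 2 at sensor 1[3]=sensor 2[4], then 3 at sensor 1[4]=sensor 2[6], then 2 at sensor 1[6]=sensor 2[8], then 3 at sensor 1[8]=sensor 2[9], then 4 at sensor 1[9]=sensor 2[10], then 2 at sensor 1[13]=sensor 2[12]. Since dp[13][12] = 7, nothing longer is possible.

7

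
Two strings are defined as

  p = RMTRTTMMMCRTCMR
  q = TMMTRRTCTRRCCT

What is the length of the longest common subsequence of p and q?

7

One common subsequence of length 7: M (p #2, q #3), then T (p #3, q #4), then R (p #4, q #6), then T (p #5, q #7), then T (p #6, q #9), then C (p #10, q #13), then T (p #12, q #14). The LCS DP gives dp[15][14] = 7, so this is optimal.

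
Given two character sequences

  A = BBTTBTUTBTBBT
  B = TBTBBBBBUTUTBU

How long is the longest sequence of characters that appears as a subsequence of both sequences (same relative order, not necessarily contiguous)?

One common subsequence of length 7: B [1,6], B [2,7], B [5,8], T [6,10], U [7,11], T [8,12], B [9,13]. Since dp[13][14] = 7, nothing longer is possible.

7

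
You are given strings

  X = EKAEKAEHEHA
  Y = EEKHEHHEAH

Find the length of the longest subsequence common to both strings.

7

Match E at X[1]=Y[1], then E at X[4]=Y[2], then K at X[5]=Y[3], then E at X[7]=Y[5], then H at X[8]=Y[7], then E at X[9]=Y[8], then H at X[10]=Y[10] — 7 characters in the same relative order in both, and the DP table's final entry dp[11][10] is also 7, so no common subsequence is longer.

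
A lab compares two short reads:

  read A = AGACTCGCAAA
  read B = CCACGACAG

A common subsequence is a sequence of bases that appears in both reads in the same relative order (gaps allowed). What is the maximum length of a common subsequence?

Pick A (read A #1, read B #3), G (read A #2, read B #5), A (read A #3, read B #6), C (read A #4, read B #7), G (read A #7, read B #9); all 5 bases appear in both, in order. The LCS DP gives dp[11][9] = 5, so this is optimal.

5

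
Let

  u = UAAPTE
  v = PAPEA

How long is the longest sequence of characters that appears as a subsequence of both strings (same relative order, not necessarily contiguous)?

3

Match A [3,2]; then P [4,3]; then E [6,4] — 3 characters in the same relative order in both. The LCS DP gives dp[6][5] = 3, so this is optimal.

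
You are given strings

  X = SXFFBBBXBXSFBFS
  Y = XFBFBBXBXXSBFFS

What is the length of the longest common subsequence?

12

Pick X (X #2, Y #1), F (X #3, Y #2), F (X #4, Y #4), B (X #5, Y #5), B (X #6, Y #6), B (X #7, Y #8), X (X #8, Y #9), X (X #10, Y #10), S (X #11, Y #11), F (X #12, Y #13), F (X #14, Y #14), S (X #15, Y #15); all 12 characters appear in both, in order. The LCS DP gives dp[15][15] = 12, so this is optimal.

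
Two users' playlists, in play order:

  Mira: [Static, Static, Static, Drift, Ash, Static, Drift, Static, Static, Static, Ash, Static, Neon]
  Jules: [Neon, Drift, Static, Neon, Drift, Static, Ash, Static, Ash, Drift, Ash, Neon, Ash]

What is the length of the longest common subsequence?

Match Static (Mira #1, Jules #3), then Static (Mira #2, Jules #6), then Static (Mira #3, Jules #8), then Ash (Mira #5, Jules #9), then Drift (Mira #7, Jules #10), then Ash (Mira #11, Jules #11), then Neon (Mira #13, Jules #12) — 7 songs in the same relative order in both. The LCS DP gives dp[13][13] = 7, so this is optimal.

7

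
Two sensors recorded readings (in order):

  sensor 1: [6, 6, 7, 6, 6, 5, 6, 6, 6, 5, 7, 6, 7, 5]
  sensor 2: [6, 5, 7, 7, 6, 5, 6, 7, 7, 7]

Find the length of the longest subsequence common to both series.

Pick 6 (sensor 1 #1, sensor 2 #1), 7 (sensor 1 #3, sensor 2 #4), 6 (sensor 1 #5, sensor 2 #5), 5 (sensor 1 #6, sensor 2 #6), 6 (sensor 1 #7, sensor 2 #7), 7 (sensor 1 #11, sensor 2 #9), 7 (sensor 1 #13, sensor 2 #10); all 7 values appear in both, in order. The LCS DP gives dp[14][10] = 7, so this is optimal.

7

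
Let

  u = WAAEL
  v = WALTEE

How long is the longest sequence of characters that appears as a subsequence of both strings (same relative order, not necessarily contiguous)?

3

Match W (u #1, v #1), A (u #2, v #2), E (u #4, v #6) — 3 characters in the same relative order in both. Since dp[5][6] = 3, nothing longer is possible.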